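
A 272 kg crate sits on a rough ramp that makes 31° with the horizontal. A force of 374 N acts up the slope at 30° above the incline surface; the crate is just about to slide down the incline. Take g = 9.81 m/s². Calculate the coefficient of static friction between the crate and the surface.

μ ≈ 0.500

On the verge of sliding down the incline, friction is at its maximum μN and acts up the slope.
Perpendicular to incline: N = W cos 31° − P sin 30° = 2287 − 187 = 2100 N.
Along incline: P cos 30° + μN = W sin 31° → μ = (W sin 31° − P cos 30°) / N = 0.5001.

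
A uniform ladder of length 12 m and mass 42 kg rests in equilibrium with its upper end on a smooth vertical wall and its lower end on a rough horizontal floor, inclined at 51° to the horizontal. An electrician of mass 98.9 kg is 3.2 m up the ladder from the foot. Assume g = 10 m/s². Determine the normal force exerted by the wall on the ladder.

N_wall ≈ 384 N

Torques about the foot: N_wall · 12 sin 51° = 42×10×6 cos 51° + 98.9×10×3.2 cos 51° → N_wall = 383.62 N.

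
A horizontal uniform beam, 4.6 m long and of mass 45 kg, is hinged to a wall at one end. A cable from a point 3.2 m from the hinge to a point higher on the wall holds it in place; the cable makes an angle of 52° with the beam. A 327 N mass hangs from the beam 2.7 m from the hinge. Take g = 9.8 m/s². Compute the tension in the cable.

Take torques about the hinge: T sin 52° · 3.2 = 45×9.8×2.3 + 327×2.7 = 1897.2 N·m.
So T = 1897.2 / (0.7880 × 3.2) = 752.37 N.

T ≈ 752 N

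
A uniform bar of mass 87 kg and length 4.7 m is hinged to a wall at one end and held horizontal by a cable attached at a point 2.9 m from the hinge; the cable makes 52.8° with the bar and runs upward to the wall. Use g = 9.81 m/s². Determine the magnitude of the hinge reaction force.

Take torques about the hinge: T sin 52.8° · 2.9 = 87×9.81×2.35 = 2005.7 N·m.
So T = 2005.7 / (0.7965 × 2.9) = 868.27 N.
ΣF_x = 0: H_x = T cos 52.8° = 524.96 N.
ΣF_y = 0: H_y = (87×9.81) − T sin 52.8° = 853.47 − 691.61 = 161.87 N.
|H| = √(H_x² + H_y²) = √((524.96)² + (161.87)²) = 549.34 N.

|H| ≈ 549 N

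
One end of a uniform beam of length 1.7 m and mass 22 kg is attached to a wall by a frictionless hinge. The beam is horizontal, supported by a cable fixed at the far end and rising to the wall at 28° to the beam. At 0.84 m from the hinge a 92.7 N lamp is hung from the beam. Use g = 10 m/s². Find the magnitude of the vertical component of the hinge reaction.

|H_y| ≈ 157 N

Take torques about the hinge: T sin 28° · 1.7 = 22×10×0.85 + 92.7×0.84 = 264.87 N·m.
So T = 264.87 / (0.4695 × 1.7) = 331.87 N.
ΣF_y = 0: H_y = (22×10 + 92.7) − T sin 28° = 312.7 − 155.8 = 156.9 N.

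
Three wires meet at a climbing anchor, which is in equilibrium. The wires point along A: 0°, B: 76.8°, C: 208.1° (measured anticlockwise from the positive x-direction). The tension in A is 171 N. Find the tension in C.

Resolve: ΣF_x = 171 cos 0° + T_B cos 76.8° + T_C cos 208.1° = 0.
        ΣF_y = 171 sin 0° + T_B sin 76.8° + T_C sin 208.1° = 0.
The known terms sum to (171, 0) N, so 0.2284 T_B − 0.8821 T_C = -171 and 0.9736 T_B − 0.4710 T_C = 0.
Solving simultaneously: T_B = 107.2 N, T_C = 221.6 N.

T_C ≈ 222 N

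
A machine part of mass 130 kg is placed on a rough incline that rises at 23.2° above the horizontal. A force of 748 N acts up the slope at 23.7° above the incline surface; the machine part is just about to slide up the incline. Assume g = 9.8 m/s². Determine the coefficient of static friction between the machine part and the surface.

On the verge of sliding up the incline, friction is at its maximum μN and acts down the slope.
Perpendicular to incline: N = W cos 23.2° − P sin 23.7° = 1171 − 300.7 = 870.3 N.
Along incline: P cos 23.7° − μN = W sin 23.2° → μ = −(W sin 23.2° − P cos 23.7°) / N = 0.2103.

μ ≈ 0.210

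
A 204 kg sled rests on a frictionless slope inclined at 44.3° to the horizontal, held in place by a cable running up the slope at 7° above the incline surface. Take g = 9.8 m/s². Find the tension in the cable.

T ≈ 1410 N

Take axes along and perpendicular to the incline. Weight components: W sin 44.3° = 1396 N down-slope, W cos 44.3° = 1431 N into the surface.
Along incline: T cos 7° = W sin 44.3° → T = 1407 N.
Perpendicular: N = W cos 44.3° − T sin 7° = 1259 N.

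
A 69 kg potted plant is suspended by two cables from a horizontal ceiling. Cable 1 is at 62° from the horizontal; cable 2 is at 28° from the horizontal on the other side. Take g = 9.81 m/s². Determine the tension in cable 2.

T_2 ≈ 318 N

Weight W = 69 × 9.81 = 676.9 N acts straight down.
Horizontal: T_1 cos 62° = T_2 cos 28°  →  T_1 = 1.881 T_2.
Vertical: T_1 sin 62° + T_2 sin 28° = 676.9.
Substituting the horizontal relation into the vertical equation gives 2.13 T_2 = 676.9, so T_2 = 317.8 N.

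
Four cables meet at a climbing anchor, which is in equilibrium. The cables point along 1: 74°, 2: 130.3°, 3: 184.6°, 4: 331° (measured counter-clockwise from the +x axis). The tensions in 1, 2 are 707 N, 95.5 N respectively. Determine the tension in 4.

T_4 ≈ 1340 N

Resolve: ΣF_x = 707 cos 74° + 95.5 cos 130.3° + T_3 cos 184.6° + T_4 cos 331° = 0.
        ΣF_y = 707 sin 74° + 95.5 sin 130.3° + T_3 sin 184.6° + T_4 sin 331° = 0.
The known terms sum to (133.1, 752.4) N, so -0.9968 T_3 + 0.8746 T_4 = -133.1 and -0.0802 T_3 − 0.4848 T_4 = -752.4.
Solving simultaneously: T_3 = 1306 N, T_4 = 1336 N.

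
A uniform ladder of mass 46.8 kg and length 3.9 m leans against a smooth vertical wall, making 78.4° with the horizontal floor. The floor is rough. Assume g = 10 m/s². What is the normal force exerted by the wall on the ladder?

Torques about the foot: N_wall · 3.9 sin 78.4° = 46.8×10×1.95 cos 78.4° → N_wall = 48.033 N.

N_wall ≈ 48 N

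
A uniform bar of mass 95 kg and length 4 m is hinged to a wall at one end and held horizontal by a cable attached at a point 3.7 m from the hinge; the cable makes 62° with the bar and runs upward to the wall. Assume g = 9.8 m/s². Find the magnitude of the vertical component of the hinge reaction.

|H_y| ≈ 428 N

Take torques about the hinge: T sin 62° · 3.7 = 95×9.8×2 = 1862 N·m.
So T = 1862 / (0.8829 × 3.7) = 569.96 N.
ΣF_y = 0: H_y = (95×9.8) − T sin 62° = 931 − 503.24 = 427.76 N.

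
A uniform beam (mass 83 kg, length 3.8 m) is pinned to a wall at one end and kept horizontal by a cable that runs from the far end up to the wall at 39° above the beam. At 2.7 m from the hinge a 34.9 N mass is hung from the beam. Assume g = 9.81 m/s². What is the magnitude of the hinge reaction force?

|H| ≈ 677 N

Take torques about the hinge: T sin 39° · 3.8 = 83×9.81×1.9 + 34.9×2.7 = 1641.3 N·m.
So T = 1641.3 / (0.6293 × 3.8) = 686.32 N.
ΣF_x = 0: H_x = T cos 39° = 533.37 N.
ΣF_y = 0: H_y = (83×9.81 + 34.9) − T sin 39° = 849.13 − 431.91 = 417.22 N.
|H| = √(H_x² + H_y²) = √((533.37)² + (417.22)²) = 677.16 N.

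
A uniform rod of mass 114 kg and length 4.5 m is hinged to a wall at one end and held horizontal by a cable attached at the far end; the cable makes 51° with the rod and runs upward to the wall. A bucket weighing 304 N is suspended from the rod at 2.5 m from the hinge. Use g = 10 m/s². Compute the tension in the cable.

Take torques about the hinge: T sin 51° · 4.5 = 114×10×2.25 + 304×2.5 = 3325 N·m.
So T = 3325 / (0.7771 × 4.5) = 950.77 N.

T ≈ 951 N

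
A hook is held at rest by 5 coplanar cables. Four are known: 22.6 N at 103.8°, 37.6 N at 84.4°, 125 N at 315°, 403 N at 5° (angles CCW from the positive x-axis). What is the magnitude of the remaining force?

F ≈ 488 N

Sum the known components: ΣF_x = 488.1 N, ΣF_y = 6.104 N.
For equilibrium the remaining force must supply (−ΣF_x, −ΣF_y) = (-488.1, -6.104) N.
Magnitude = √((-488.1)² + (-6.104)²) = 488.2 N; direction = atan2(-6.104, -488.1) = 180.7°.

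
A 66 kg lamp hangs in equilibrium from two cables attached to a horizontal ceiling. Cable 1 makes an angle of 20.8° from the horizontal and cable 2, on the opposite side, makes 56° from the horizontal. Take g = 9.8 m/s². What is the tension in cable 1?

Weight W = 66 × 9.8 = 646.8 N acts straight down.
Horizontal: T_1 cos 20.8° = T_2 cos 56°  →  T_2 = 1.672 T_1.
Vertical: T_1 sin 20.8° + T_2 sin 56° = 646.8.
Substituting the horizontal relation into the vertical equation gives 1.741 T_1 = 646.8, so T_1 = 371.5 N.

T_1 ≈ 372 N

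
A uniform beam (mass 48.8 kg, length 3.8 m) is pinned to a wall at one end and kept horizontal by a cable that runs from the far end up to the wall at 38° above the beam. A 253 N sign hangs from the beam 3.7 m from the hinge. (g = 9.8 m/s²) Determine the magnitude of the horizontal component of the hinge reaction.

Take torques about the hinge: T sin 38° · 3.8 = 48.8×9.8×1.9 + 253×3.7 = 1844.8 N·m.
So T = 1844.8 / (0.6157 × 3.8) = 788.52 N.
ΣF_x = 0: H_x = T cos 38° = 621.36 N.

H_x ≈ 621 N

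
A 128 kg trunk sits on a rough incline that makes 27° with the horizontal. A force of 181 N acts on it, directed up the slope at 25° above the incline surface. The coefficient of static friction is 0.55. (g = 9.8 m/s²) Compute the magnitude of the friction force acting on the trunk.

Axes along / perpendicular to the incline. W sin 27° = 569.5 N down-slope; W cos 27° = 1118 N into the surface.
Perpendicular: N = W cos 27° − P sin 25° = 1118 − 76.49 = 1041 N.
Along incline: P cos 25° + f = W sin 27° (friction acts up-slope) → f = 569.5 − 164 = 405.4 N.
|f| = 405.4 N ≤ μN = 572.7 N, so the trunk is indeed static.

f ≈ 405 N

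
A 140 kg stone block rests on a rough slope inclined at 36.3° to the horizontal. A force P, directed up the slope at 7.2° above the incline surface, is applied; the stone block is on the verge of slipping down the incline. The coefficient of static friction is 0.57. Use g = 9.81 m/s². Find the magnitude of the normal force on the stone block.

N ≈ 1080 N

On the verge of sliding down the incline, friction equals μN and acts up the slope.
Perpendicular: N + P sin 7.2° = W cos 36.3° = 1107 N.
Along incline: P cos 7.2° + μN = W sin 36.3° with W sin 36.3° = 813.1 N.
Solving the pair for P and N: P = 197.9 N, N = 1082 N (and f = μN = 616.8 N).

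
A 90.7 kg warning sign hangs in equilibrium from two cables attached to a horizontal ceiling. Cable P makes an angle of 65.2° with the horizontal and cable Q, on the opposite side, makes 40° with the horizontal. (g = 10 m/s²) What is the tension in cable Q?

Weight W = 90.7 × 10 = 907 N acts straight down.
Horizontal: T_P cos 65.2° = T_Q cos 40°  →  T_P = 1.826 T_Q.
Vertical: T_P sin 65.2° + T_Q sin 40° = 907.
Substituting the horizontal relation into the vertical equation gives 2.301 T_Q = 907, so T_Q = 394.2 N.

T_Q ≈ 394 N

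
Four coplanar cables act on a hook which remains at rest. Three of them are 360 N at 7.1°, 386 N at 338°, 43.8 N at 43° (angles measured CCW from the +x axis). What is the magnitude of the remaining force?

Sum the known components: ΣF_x = 747.2 N, ΣF_y = -70.23 N.
For equilibrium the remaining force must supply (−ΣF_x, −ΣF_y) = (-747.2, 70.23) N.
Magnitude = √((-747.2)² + (70.23)²) = 750.5 N; direction = atan2(70.23, -747.2) = 174.6°.

F ≈ 750 N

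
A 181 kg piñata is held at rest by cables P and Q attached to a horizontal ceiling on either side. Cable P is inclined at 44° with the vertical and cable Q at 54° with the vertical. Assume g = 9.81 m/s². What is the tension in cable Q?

T_Q ≈ 1250 N

Angles from the horizontal: cable P is 90° − 44° = 46°, cable Q is 90° − 54° = 36°.
Weight W = 181 × 9.81 = 1776 N acts straight down.
Horizontal: T_P cos 46° = T_Q cos 36°  →  T_P = 1.165 T_Q.
Vertical: T_P sin 46° + T_Q sin 36° = 1776.
Substituting the horizontal relation into the vertical equation gives 1.426 T_Q = 1776, so T_Q = 1246 N.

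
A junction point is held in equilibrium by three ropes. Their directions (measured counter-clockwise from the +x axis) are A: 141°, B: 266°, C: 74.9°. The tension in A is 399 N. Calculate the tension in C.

Resolve: ΣF_x = 399 cos 141° + T_B cos 266° + T_C cos 74.9° = 0.
        ΣF_y = 399 sin 141° + T_B sin 266° + T_C sin 74.9° = 0.
The known terms sum to (-310.1, 251.1) N, so -0.0698 T_B + 0.2605 T_C = 310.1 and -0.9976 T_B + 0.9655 T_C = -251.1.
Solving simultaneously: T_B = 1895 N, T_C = 1698 N.

T_C ≈ 1700 N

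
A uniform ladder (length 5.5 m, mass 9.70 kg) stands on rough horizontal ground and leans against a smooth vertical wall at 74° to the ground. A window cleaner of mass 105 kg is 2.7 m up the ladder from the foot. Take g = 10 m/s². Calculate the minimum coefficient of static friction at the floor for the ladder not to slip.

μ_min ≈ 0.141

ΣF_y = 0: N_floor = 9.70×10 + 105×10 = 1147 N.
Torques about the foot: N_wall · 5.5 sin 74° = 9.70×10×2.75 cos 74° + 105×10×2.7 cos 74° → N_wall = 161.71 N.
ΣF_x = 0: f_floor = N_wall = 161.71 N.
μ_min = f_floor / N_floor = 161.71 / 1147 = 0.141.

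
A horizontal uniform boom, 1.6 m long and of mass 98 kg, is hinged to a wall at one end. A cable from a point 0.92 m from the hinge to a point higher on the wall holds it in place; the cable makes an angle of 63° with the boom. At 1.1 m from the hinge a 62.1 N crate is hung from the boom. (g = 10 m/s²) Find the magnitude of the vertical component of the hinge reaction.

Take torques about the hinge: T sin 63° · 0.92 = 98×10×0.8 + 62.1×1.1 = 852.31 N·m.
So T = 852.31 / (0.8910 × 0.92) = 1039.7 N.
ΣF_y = 0: H_y = (98×10 + 62.1) − T sin 63° = 1042.1 − 926.42 = 115.68 N.

|H_y| ≈ 116 N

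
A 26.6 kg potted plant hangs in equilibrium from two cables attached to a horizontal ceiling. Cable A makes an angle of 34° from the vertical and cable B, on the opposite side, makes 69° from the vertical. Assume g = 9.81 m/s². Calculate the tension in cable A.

T_A ≈ 250 N

Angles from the horizontal: cable A is 90° − 34° = 56°, cable B is 90° − 69° = 21°.
Weight W = 26.6 × 9.81 = 260.9 N acts straight down.
Horizontal: T_A cos 56° = T_B cos 21°  →  T_B = 0.599 T_A.
Vertical: T_A sin 56° + T_B sin 21° = 260.9.
Substituting the horizontal relation into the vertical equation gives 1.044 T_A = 260.9, so T_A = 250 N.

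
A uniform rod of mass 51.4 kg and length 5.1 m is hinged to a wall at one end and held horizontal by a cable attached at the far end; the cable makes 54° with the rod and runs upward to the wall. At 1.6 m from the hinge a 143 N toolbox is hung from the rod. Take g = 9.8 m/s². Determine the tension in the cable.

Take torques about the hinge: T sin 54° · 5.1 = 51.4×9.8×2.55 + 143×1.6 = 1513.3 N·m.
So T = 1513.3 / (0.8090 × 5.1) = 366.77 N.

T ≈ 367 N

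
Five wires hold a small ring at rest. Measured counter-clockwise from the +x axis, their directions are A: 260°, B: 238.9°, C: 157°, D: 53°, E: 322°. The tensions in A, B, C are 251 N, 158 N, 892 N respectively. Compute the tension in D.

Resolve: ΣF_x = 251 cos 260° + 158 cos 238.9° + 892 cos 157° + T_D cos 53° + T_E cos 322° = 0.
        ΣF_y = 251 sin 260° + 158 sin 238.9° + 892 sin 157° + T_D sin 53° + T_E sin 322° = 0.
The known terms sum to (-946.3, -33.94) N, so 0.6018 T_D + 0.7880 T_E = 946.3 and 0.7986 T_D − 0.6157 T_E = 33.94.
Solving simultaneously: T_D = 609.4 N, T_E = 735.4 N.

T_D ≈ 609 N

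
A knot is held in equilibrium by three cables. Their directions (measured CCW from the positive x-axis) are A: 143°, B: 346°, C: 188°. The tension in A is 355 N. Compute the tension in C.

Resolve: ΣF_x = 355 cos 143° + T_B cos 346° + T_C cos 188° = 0.
        ΣF_y = 355 sin 143° + T_B sin 346° + T_C sin 188° = 0.
The known terms sum to (-283.5, 213.6) N, so 0.9703 T_B − 0.9903 T_C = 283.5 and -0.2419 T_B − 0.1392 T_C = -213.6.
Solving simultaneously: T_B = 670.1 N, T_C = 370.3 N.

T_C ≈ 370 N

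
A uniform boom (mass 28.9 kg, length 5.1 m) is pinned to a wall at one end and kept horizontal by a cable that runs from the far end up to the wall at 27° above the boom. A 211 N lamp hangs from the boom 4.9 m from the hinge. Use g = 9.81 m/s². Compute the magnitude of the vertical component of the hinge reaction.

|H_y| ≈ 150 N

Take torques about the hinge: T sin 27° · 5.1 = 28.9×9.81×2.55 + 211×4.9 = 1756.8 N·m.
So T = 1756.8 / (0.4540 × 5.1) = 758.78 N.
ΣF_y = 0: H_y = (28.9×9.81 + 211) − T sin 27° = 494.51 − 344.48 = 150.03 N.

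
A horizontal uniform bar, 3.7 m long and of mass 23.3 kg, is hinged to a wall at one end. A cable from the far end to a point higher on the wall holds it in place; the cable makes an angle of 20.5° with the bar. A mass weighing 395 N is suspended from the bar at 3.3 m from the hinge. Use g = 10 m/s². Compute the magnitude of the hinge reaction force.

|H| ≈ 1260 N

Take torques about the hinge: T sin 20.5° · 3.7 = 23.3×10×1.85 + 395×3.3 = 1734.5 N·m.
So T = 1734.5 / (0.3502 × 3.7) = 1338.6 N.
ΣF_x = 0: H_x = T cos 20.5° = 1253.9 N.
ΣF_y = 0: H_y = (23.3×10 + 395) − T sin 20.5° = 628 − 468.8 = 159.2 N.
|H| = √(H_x² + H_y²) = √((1253.9)² + (159.2)²) = 1263.9 N.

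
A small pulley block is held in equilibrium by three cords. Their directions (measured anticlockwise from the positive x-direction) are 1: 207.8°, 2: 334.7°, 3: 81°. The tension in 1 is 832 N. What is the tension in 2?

T_2 ≈ 694 N

Resolve: ΣF_x = 832 cos 207.8° + T_2 cos 334.7° + T_3 cos 81° = 0.
        ΣF_y = 832 sin 207.8° + T_2 sin 334.7° + T_3 sin 81° = 0.
The known terms sum to (-736, -388) N, so 0.9041 T_2 + 0.1564 T_3 = 736 and -0.4274 T_2 + 0.9877 T_3 = 388.
Solving simultaneously: T_2 = 694.1 N, T_3 = 693.2 N.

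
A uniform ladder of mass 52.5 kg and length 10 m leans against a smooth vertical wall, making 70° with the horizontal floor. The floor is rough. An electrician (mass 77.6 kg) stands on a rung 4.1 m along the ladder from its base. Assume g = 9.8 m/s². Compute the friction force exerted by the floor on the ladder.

f ≈ 207 N

Torques about the foot: N_wall · 10 sin 70° = 52.5×9.8×5 cos 70° + 77.6×9.8×4.1 cos 70° → N_wall = 207.12 N.
ΣF_x = 0: f_floor = N_wall = 207.12 N.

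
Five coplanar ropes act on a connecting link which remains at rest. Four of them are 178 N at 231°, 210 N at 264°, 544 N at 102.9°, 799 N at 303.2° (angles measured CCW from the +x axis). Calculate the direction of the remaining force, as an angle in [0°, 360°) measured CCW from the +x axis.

θ ≈ 111°

Sum the known components: ΣF_x = 182.1 N, ΣF_y = -485.5 N.
For equilibrium the remaining force must supply (−ΣF_x, −ΣF_y) = (-182.1, 485.5) N.
Magnitude = √((-182.1)² + (485.5)²) = 518.5 N; direction = atan2(485.5, -182.1) = 110.6°.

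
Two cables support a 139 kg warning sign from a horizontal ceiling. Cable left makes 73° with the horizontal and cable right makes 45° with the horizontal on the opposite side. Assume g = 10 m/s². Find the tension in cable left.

T_left ≈ 1110 N

Weight W = 139 × 10 = 1390 N acts straight down.
Horizontal: T_left cos 73° = T_right cos 45°  →  T_right = 0.4135 T_left.
Vertical: T_left sin 73° + T_right sin 45° = 1390.
Substituting the horizontal relation into the vertical equation gives 1.249 T_left = 1390, so T_left = 1113 N.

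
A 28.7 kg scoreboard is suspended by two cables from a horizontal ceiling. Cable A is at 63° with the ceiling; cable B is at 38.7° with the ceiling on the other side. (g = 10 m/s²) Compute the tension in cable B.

Weight W = 28.7 × 10 = 287 N acts straight down.
Horizontal: T_A cos 63° = T_B cos 38.7°  →  T_A = 1.719 T_B.
Vertical: T_A sin 63° + T_B sin 38.7° = 287.
Substituting the horizontal relation into the vertical equation gives 2.157 T_B = 287, so T_B = 133.1 N.

T_B ≈ 133 N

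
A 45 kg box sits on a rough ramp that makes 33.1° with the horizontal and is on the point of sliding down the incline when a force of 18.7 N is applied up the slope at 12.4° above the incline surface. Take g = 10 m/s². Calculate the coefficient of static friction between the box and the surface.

On the verge of sliding down the incline, friction is at its maximum μN and acts up the slope.
Perpendicular to incline: N = W cos 33.1° − P sin 12.4° = 377 − 4.016 = 373 N.
Along incline: P cos 12.4° + μN = W sin 33.1° → μ = (W sin 33.1° − P cos 12.4°) / N = 0.6099.

μ ≈ 0.610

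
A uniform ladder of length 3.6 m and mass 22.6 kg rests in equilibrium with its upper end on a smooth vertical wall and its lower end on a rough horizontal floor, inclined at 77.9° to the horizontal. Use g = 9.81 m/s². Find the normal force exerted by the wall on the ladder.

N_wall ≈ 23.8 N

Torques about the foot: N_wall · 3.6 sin 77.9° = 22.6×9.81×1.8 cos 77.9° → N_wall = 23.765 N.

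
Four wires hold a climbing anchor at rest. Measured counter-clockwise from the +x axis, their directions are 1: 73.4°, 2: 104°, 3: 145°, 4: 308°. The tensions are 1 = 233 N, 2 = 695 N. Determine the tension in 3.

Resolve: ΣF_x = 233 cos 73.4° + 695 cos 104° + T_3 cos 145° + T_4 cos 308° = 0.
        ΣF_y = 233 sin 73.4° + 695 sin 104° + T_3 sin 145° + T_4 sin 308° = 0.
The known terms sum to (-101.6, 897.6) N, so -0.8192 T_3 + 0.6157 T_4 = 101.6 and 0.5736 T_3 − 0.7880 T_4 = -897.6.
Solving simultaneously: T_3 = 1616 N, T_4 = 2316 N.

T_3 ≈ 1620 N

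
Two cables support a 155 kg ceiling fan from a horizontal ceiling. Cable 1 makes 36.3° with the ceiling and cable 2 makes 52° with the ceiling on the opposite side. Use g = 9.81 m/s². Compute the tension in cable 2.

Weight W = 155 × 9.81 = 1521 N acts straight down.
Horizontal: T_1 cos 36.3° = T_2 cos 52°  →  T_1 = 0.7639 T_2.
Vertical: T_1 sin 36.3° + T_2 sin 52° = 1521.
Substituting the horizontal relation into the vertical equation gives 1.24 T_2 = 1521, so T_2 = 1226 N.

T_2 ≈ 1230 N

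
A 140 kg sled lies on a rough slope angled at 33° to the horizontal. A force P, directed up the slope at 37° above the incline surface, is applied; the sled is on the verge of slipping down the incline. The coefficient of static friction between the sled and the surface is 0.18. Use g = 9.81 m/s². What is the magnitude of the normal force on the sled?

On the verge of sliding down the incline, friction equals μN and acts up the slope.
Perpendicular: N + P sin 37° = W cos 33° = 1152 N.
Along incline: P cos 37° + μN = W sin 33° with W sin 33° = 748 N.
Solving the pair for P and N: P = 783.2 N, N = 680.5 N (and f = μN = 122.5 N).

N ≈ 680 N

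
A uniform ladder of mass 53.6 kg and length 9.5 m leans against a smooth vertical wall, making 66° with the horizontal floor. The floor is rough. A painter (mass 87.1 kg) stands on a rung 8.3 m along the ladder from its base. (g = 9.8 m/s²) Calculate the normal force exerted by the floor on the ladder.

N_floor ≈ 1380 N

ΣF_y = 0: N_floor = 53.6×9.8 + 87.1×9.8 = 1378.9 N.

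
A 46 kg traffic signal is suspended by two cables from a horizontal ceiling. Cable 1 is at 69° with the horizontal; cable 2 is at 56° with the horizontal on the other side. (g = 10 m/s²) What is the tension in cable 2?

Weight W = 46 × 10 = 460 N acts straight down.
Horizontal: T_1 cos 69° = T_2 cos 56°  →  T_1 = 1.56 T_2.
Vertical: T_1 sin 69° + T_2 sin 56° = 460.
Substituting the horizontal relation into the vertical equation gives 2.286 T_2 = 460, so T_2 = 201.2 N.

T_2 ≈ 201 N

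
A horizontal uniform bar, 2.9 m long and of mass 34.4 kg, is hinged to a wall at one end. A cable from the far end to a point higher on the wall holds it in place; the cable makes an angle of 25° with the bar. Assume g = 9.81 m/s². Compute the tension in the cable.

Take torques about the hinge: T sin 25° · 2.9 = 34.4×9.81×1.45 = 489.32 N·m.
So T = 489.32 / (0.4226 × 2.9) = 399.25 N.

T ≈ 399 N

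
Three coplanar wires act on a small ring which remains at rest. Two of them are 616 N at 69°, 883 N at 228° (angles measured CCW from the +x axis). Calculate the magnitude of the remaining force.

F ≈ 379 N

Sum the known components: ΣF_x = -370.1 N, ΣF_y = -81.11 N.
For equilibrium the remaining force must supply (−ΣF_x, −ΣF_y) = (370.1, 81.11) N.
Magnitude = √((370.1)² + (81.11)²) = 378.9 N; direction = atan2(81.11, 370.1) = 12.4°.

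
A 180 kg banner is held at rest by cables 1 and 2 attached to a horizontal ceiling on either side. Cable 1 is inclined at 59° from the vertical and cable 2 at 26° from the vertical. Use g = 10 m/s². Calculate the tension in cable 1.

T_1 ≈ 792 N

Angles from the horizontal: cable 1 is 90° − 59° = 31°, cable 2 is 90° − 26° = 64°.
Weight W = 180 × 10 = 1800 N acts straight down.
Horizontal: T_1 cos 31° = T_2 cos 64°  →  T_2 = 1.955 T_1.
Vertical: T_1 sin 31° + T_2 sin 64° = 1800.
Substituting the horizontal relation into the vertical equation gives 2.272 T_1 = 1800, so T_1 = 792.1 N.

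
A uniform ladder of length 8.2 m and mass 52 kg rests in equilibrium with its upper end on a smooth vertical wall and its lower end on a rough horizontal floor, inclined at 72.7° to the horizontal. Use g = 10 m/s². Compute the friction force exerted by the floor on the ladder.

f ≈ 81 N

Torques about the foot: N_wall · 8.2 sin 72.7° = 52×10×4.1 cos 72.7° → N_wall = 80.981 N.
ΣF_x = 0: f_floor = N_wall = 80.981 N.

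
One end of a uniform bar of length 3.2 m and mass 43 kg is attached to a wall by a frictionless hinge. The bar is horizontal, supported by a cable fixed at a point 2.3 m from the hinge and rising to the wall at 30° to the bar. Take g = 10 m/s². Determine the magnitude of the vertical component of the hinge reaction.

|H_y| ≈ 131 N

Take torques about the hinge: T sin 30° · 2.3 = 43×10×1.6 = 688 N·m.
So T = 688 / (0.5000 × 2.3) = 598.26 N.
ΣF_y = 0: H_y = (43×10) − T sin 30° = 430 − 299.13 = 130.87 N.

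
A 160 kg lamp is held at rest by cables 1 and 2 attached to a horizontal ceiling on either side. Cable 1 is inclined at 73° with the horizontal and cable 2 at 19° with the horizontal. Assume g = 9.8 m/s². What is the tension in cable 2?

Weight W = 160 × 9.8 = 1568 N acts straight down.
Horizontal: T_1 cos 73° = T_2 cos 19°  →  T_1 = 3.234 T_2.
Vertical: T_1 sin 73° + T_2 sin 19° = 1568.
Substituting the horizontal relation into the vertical equation gives 3.418 T_2 = 1568, so T_2 = 458.7 N.

T_2 ≈ 459 N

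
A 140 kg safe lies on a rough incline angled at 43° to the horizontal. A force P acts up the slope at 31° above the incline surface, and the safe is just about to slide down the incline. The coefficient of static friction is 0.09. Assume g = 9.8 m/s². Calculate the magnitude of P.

P ≈ 1040 N

On the verge of sliding down the incline, friction equals μN and acts up the slope.
Perpendicular: N + P sin 31° = W cos 43° = 1003 N.
Along incline: P cos 31° + μN = W sin 43° with W sin 43° = 935.7 N.
Solving the pair for P and N: P = 1043 N, N = 466.4 N (and f = μN = 41.98 N).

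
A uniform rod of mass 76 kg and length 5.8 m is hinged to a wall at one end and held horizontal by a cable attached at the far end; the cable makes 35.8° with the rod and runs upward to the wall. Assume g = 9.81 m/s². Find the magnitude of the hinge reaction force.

Take torques about the hinge: T sin 35.8° · 5.8 = 76×9.81×2.9 = 2162.1 N·m.
So T = 2162.1 / (0.5850 × 5.8) = 637.28 N.
ΣF_x = 0: H_x = T cos 35.8° = 516.87 N.
ΣF_y = 0: H_y = (76×9.81) − T sin 35.8° = 745.56 − 372.78 = 372.78 N.
|H| = √(H_x² + H_y²) = √((516.87)² + (372.78)²) = 637.28 N.

|H| ≈ 637 N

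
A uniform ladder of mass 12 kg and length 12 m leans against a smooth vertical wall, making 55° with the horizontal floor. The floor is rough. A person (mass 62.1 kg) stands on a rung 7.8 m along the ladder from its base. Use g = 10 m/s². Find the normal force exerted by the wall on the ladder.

N_wall ≈ 325 N

Torques about the foot: N_wall · 12 sin 55° = 12×10×6 cos 55° + 62.1×10×7.8 cos 55° → N_wall = 324.65 N.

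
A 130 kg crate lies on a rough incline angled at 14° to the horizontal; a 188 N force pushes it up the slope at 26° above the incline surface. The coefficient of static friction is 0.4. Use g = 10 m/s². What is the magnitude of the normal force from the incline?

Axes along / perpendicular to the incline. W sin 14° = 314.5 N down-slope; W cos 14° = 1261 N into the surface.
Perpendicular: N = W cos 14° − P sin 26° = 1261 − 82.41 = 1179 N.
Along incline: P cos 26° + f = W sin 14° (friction acts up-slope) → f = 314.5 − 169 = 145.5 N.
|f| = 145.5 N ≤ μN = 471.6 N, so the crate is indeed static.

N ≈ 1180 N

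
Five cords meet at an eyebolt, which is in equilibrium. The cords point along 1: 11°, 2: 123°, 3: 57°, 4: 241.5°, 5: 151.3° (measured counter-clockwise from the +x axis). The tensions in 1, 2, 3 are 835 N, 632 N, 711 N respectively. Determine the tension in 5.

Resolve: ΣF_x = 835 cos 11° + 632 cos 123° + 711 cos 57° + T_4 cos 241.5° + T_5 cos 151.3° = 0.
        ΣF_y = 835 sin 11° + 632 sin 123° + 711 sin 57° + T_4 sin 241.5° + T_5 sin 151.3° = 0.
The known terms sum to (862.7, 1286) N, so -0.4772 T_4 − 0.8771 T_5 = -862.7 and -0.8788 T_4 + 0.4802 T_5 = -1286.
Solving simultaneously: T_4 = 1542 N, T_5 = 144.7 N.

T_5 ≈ 145 N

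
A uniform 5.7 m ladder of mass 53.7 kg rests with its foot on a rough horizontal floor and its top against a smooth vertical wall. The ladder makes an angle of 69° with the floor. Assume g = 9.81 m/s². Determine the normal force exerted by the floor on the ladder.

N_floor ≈ 527 N

ΣF_y = 0: N_floor = 53.7×9.81 = 526.8 N.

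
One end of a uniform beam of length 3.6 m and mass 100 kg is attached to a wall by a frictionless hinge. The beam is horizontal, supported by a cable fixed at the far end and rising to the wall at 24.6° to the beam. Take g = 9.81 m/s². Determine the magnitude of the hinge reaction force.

|H| ≈ 1180 N

Take torques about the hinge: T sin 24.6° · 3.6 = 100×9.81×1.8 = 1765.8 N·m.
So T = 1765.8 / (0.4163 × 3.6) = 1178.3 N.
ΣF_x = 0: H_x = T cos 24.6° = 1071.3 N.
ΣF_y = 0: H_y = (100×9.81) − T sin 24.6° = 981 − 490.5 = 490.5 N.
|H| = √(H_x² + H_y²) = √((1071.3)² + (490.5)²) = 1178.3 N.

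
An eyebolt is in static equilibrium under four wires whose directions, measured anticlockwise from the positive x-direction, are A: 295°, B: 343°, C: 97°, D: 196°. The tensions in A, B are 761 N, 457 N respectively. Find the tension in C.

Resolve: ΣF_x = 761 cos 295° + 457 cos 343° + T_C cos 97° + T_D cos 196° = 0.
        ΣF_y = 761 sin 295° + 457 sin 343° + T_C sin 97° + T_D sin 196° = 0.
The known terms sum to (758.6, -823.3) N, so -0.1219 T_C − 0.9613 T_D = -758.6 and 0.9925 T_C − 0.2756 T_D = 823.3.
Solving simultaneously: T_C = 1013 N, T_D = 660.8 N.

T_C ≈ 1010 N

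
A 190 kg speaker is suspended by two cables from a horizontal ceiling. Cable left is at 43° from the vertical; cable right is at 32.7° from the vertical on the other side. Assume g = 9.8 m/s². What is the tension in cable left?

T_left ≈ 1040 N

Angles from the horizontal: cable left is 90° − 43° = 47°, cable right is 90° − 32.7° = 57.3°.
Weight W = 190 × 9.8 = 1862 N acts straight down.
Horizontal: T_left cos 47° = T_right cos 57.3°  →  T_right = 1.262 T_left.
Vertical: T_left sin 47° + T_right sin 57.3° = 1862.
Substituting the horizontal relation into the vertical equation gives 1.794 T_left = 1862, so T_left = 1038 N.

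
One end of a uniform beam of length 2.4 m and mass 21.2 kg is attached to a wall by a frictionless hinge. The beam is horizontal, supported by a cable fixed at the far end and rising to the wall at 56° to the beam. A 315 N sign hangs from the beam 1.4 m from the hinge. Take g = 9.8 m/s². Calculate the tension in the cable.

T ≈ 347 N

Take torques about the hinge: T sin 56° · 2.4 = 21.2×9.8×1.2 + 315×1.4 = 690.31 N·m.
So T = 690.31 / (0.8290 × 2.4) = 346.94 N.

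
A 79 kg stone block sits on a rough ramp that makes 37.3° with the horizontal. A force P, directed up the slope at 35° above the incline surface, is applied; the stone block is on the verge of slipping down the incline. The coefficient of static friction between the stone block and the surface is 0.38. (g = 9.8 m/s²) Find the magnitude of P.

On the verge of sliding down the incline, friction equals μN and acts up the slope.
Perpendicular: N + P sin 35° = W cos 37.3° = 615.9 N.
Along incline: P cos 35° + μN = W sin 37.3° with W sin 37.3° = 469.2 N.
Solving the pair for P and N: P = 391.1 N, N = 391.5 N (and f = μN = 148.8 N).

P ≈ 391 N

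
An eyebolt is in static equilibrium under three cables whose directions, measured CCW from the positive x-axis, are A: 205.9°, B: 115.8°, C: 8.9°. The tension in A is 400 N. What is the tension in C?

T_C ≈ 418 N

Resolve: ΣF_x = 400 cos 205.9° + T_B cos 115.8° + T_C cos 8.9° = 0.
        ΣF_y = 400 sin 205.9° + T_B sin 115.8° + T_C sin 8.9° = 0.
The known terms sum to (-359.8, -174.7) N, so -0.4352 T_B + 0.9880 T_C = 359.8 and 0.9003 T_B + 0.1547 T_C = 174.7.
Solving simultaneously: T_B = 122.2 N, T_C = 418.1 N.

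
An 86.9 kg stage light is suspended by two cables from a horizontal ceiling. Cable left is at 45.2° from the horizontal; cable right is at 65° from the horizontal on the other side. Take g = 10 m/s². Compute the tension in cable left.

Weight W = 86.9 × 10 = 869 N acts straight down.
Horizontal: T_left cos 45.2° = T_right cos 65°  →  T_right = 1.667 T_left.
Vertical: T_left sin 45.2° + T_right sin 65° = 869.
Substituting the horizontal relation into the vertical equation gives 2.221 T_left = 869, so T_left = 391.3 N.

T_left ≈ 391 N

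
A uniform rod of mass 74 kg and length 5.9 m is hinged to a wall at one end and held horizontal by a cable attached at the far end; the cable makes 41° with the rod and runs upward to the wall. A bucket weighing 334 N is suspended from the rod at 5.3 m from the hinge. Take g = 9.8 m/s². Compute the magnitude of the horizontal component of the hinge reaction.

Take torques about the hinge: T sin 41° · 5.9 = 74×9.8×2.95 + 334×5.3 = 3909.5 N·m.
So T = 3909.5 / (0.6561 × 5.9) = 1010 N.
ΣF_x = 0: H_x = T cos 41° = 762.27 N.

H_x ≈ 762 N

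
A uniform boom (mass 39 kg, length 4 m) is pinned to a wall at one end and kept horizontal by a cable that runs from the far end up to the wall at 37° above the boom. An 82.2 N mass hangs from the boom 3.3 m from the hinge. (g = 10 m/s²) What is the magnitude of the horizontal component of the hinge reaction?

Take torques about the hinge: T sin 37° · 4 = 39×10×2 + 82.2×3.3 = 1051.3 N·m.
So T = 1051.3 / (0.6018 × 4) = 436.7 N.
ΣF_x = 0: H_x = T cos 37° = 348.77 N.

H_x ≈ 349 N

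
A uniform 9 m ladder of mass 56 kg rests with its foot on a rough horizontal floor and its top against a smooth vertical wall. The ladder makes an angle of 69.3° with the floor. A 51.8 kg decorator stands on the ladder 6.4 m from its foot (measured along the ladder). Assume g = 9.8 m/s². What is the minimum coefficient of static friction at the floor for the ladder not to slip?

μ_min ≈ 0.227

ΣF_y = 0: N_floor = 56×9.8 + 51.8×9.8 = 1056.4 N.
Torques about the foot: N_wall · 9 sin 69.3° = 56×9.8×4.5 cos 69.3° + 51.8×9.8×6.4 cos 69.3° → N_wall = 240.09 N.
ΣF_x = 0: f_floor = N_wall = 240.09 N.
μ_min = f_floor / N_floor = 240.09 / 1056.4 = 0.2273.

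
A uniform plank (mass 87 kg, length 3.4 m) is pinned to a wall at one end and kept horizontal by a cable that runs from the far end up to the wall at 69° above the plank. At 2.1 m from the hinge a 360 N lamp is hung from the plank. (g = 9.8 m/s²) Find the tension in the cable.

T ≈ 695 N

Take torques about the hinge: T sin 69° · 3.4 = 87×9.8×1.7 + 360×2.1 = 2205.4 N·m.
So T = 2205.4 / (0.9336 × 3.4) = 694.8 N.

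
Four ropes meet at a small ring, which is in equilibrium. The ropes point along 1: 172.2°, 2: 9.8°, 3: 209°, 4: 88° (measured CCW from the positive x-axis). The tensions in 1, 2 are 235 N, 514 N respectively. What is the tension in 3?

T_3 ≈ 314 N

Resolve: ΣF_x = 235 cos 172.2° + 514 cos 9.8° + T_3 cos 209° + T_4 cos 88° = 0.
        ΣF_y = 235 sin 172.2° + 514 sin 9.8° + T_3 sin 209° + T_4 sin 88° = 0.
The known terms sum to (273.7, 119.4) N, so -0.8746 T_3 + 0.0349 T_4 = -273.7 and -0.4848 T_3 + 0.9994 T_4 = -119.4.
Solving simultaneously: T_3 = 314.2 N, T_4 = 32.98 N.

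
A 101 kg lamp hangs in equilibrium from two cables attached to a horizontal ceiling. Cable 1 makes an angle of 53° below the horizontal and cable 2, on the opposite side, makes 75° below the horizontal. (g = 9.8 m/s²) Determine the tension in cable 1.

Weight W = 101 × 9.8 = 989.8 N acts straight down.
Horizontal: T_1 cos 53° = T_2 cos 75°  →  T_2 = 2.325 T_1.
Vertical: T_1 sin 53° + T_2 sin 75° = 989.8.
Substituting the horizontal relation into the vertical equation gives 3.045 T_1 = 989.8, so T_1 = 325.1 N.

T_1 ≈ 325 N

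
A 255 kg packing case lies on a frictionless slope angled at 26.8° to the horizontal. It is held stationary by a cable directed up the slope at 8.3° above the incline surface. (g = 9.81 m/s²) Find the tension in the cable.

T ≈ 1140 N

Take axes along and perpendicular to the incline. Weight components: W sin 26.8° = 1128 N down-slope, W cos 26.8° = 2233 N into the surface.
Along incline: T cos 8.3° = W sin 26.8° → T = 1140 N.
Perpendicular: N = W cos 26.8° − T sin 8.3° = 2068 N.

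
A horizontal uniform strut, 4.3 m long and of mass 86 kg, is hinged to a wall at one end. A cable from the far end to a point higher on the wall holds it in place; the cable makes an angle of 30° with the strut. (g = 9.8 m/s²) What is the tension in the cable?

T ≈ 843 N

Take torques about the hinge: T sin 30° · 4.3 = 86×9.8×2.15 = 1812 N·m.
So T = 1812 / (0.5000 × 4.3) = 842.8 N.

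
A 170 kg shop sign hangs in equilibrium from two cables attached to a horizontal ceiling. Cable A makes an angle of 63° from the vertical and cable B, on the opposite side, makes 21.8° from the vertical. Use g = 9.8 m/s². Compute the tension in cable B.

Angles from the horizontal: cable A is 90° − 63° = 27°, cable B is 90° − 21.8° = 68.2°.
Weight W = 170 × 9.8 = 1666 N acts straight down.
Horizontal: T_A cos 27° = T_B cos 68.2°  →  T_A = 0.4168 T_B.
Vertical: T_A sin 27° + T_B sin 68.2° = 1666.
Substituting the horizontal relation into the vertical equation gives 1.118 T_B = 1666, so T_B = 1491 N.

T_B ≈ 1490 N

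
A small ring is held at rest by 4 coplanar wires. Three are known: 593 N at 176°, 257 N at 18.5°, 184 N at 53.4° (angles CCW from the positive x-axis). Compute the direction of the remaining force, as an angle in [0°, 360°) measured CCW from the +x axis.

Sum the known components: ΣF_x = -238.1 N, ΣF_y = 270.6 N.
For equilibrium the remaining force must supply (−ΣF_x, −ΣF_y) = (238.1, -270.6) N.
Magnitude = √((238.1)² + (-270.6)²) = 360.5 N; direction = atan2(-270.6, 238.1) = 311.3°.

θ ≈ 311°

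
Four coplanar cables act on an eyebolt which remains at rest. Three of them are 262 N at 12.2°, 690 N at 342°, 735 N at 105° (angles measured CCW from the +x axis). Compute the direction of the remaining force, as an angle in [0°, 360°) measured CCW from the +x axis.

θ ≈ 217°

Sum the known components: ΣF_x = 722.1 N, ΣF_y = 552.1 N.
For equilibrium the remaining force must supply (−ΣF_x, −ΣF_y) = (-722.1, -552.1) N.
Magnitude = √((-722.1)² + (-552.1)²) = 909 N; direction = atan2(-552.1, -722.1) = 217.4°.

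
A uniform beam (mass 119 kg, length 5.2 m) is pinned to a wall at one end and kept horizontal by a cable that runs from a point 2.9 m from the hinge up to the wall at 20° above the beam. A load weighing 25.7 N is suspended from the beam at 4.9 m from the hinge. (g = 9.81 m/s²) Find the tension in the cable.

Take torques about the hinge: T sin 20° · 2.9 = 119×9.81×2.6 + 25.7×4.9 = 3161.1 N·m.
So T = 3161.1 / (0.3420 × 2.9) = 3187.1 N.

T ≈ 3190 N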